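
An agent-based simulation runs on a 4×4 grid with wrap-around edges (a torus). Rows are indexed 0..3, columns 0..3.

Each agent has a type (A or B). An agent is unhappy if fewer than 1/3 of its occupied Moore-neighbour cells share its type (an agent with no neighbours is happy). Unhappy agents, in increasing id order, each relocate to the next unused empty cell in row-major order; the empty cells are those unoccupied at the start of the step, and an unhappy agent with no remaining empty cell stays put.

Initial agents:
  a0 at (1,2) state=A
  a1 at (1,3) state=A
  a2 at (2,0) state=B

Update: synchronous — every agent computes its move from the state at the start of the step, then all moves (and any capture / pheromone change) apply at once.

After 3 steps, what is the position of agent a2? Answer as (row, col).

(0, 0)

t=1: a0@(1,2):A a1@(1,3):A a2@(0,0):B
t=2: a0@(1,2):A a1@(1,3):A a2@(0,1):B
t=3: a0@(1,2):A a1@(1,3):A a2@(0,0):B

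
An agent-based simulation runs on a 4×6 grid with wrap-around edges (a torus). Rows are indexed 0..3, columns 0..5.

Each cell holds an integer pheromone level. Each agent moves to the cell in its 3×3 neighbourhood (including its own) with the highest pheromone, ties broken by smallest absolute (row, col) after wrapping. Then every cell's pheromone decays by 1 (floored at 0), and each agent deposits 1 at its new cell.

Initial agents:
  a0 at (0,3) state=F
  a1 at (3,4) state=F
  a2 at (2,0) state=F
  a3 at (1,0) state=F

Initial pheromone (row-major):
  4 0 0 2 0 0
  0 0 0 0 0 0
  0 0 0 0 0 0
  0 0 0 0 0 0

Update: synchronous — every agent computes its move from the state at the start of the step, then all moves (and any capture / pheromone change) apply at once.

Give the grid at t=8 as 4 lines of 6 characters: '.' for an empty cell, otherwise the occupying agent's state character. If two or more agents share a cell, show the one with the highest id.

F..F..
......
......
......

t=1: a0@(0,3) a1@(0,3) a2@(1,0) a3@(0,0) | pheromone: 4 0 0 3 0 0 / 1 0 0 0 0 0 / 0 0 0 0 0 0 / 0 0 0 0 0 0
t=2: a0@(0,3) a1@(0,3) a2@(0,0) a3@(0,0) | pheromone: 5 0 0 4 0 0 / 0 0 0 0 0 0 / 0 0 0 0 0 0 / 0 0 0 0 0 0
t=3: a0@(0,3) a1@(0,3) a2@(0,0) a3@(0,0) | pheromone: 6 0 0 5 0 0 / 0 0 0 0 0 0 / 0 0 0 0 0 0 / 0 0 0 0 0 0
t=4: a0@(0,3) a1@(0,3) a2@(0,0) a3@(0,0) | pheromone: 7 0 0 6 0 0 / 0 0 0 0 0 0 / 0 0 0 0 0 0 / 0 0 0 0 0 0
t=5: a0@(0,3) a1@(0,3) a2@(0,0) a3@(0,0) | pheromone: 8 0 0 7 0 0 / 0 0 0 0 0 0 / 0 0 0 0 0 0 / 0 0 0 0 0 0
t=6: a0@(0,3) a1@(0,3) a2@(0,0) a3@(0,0) | pheromone: 9 0 0 8 0 0 / 0 0 0 0 0 0 / 0 0 0 0 0 0 / 0 0 0 0 0 0
t=7: a0@(0,3) a1@(0,3) a2@(0,0) a3@(0,0) | pheromone: 10 0 0 9 0 0 / 0 0 0 0 0 0 / 0 0 0 0 0 0 / 0 0 0 0 0 0
t=8: a0@(0,3) a1@(0,3) a2@(0,0) a3@(0,0) | pheromone: 11 0 0 10 0 0 / 0 0 0 0 0 0 / 0 0 0 0 0 0 / 0 0 0 0 0 0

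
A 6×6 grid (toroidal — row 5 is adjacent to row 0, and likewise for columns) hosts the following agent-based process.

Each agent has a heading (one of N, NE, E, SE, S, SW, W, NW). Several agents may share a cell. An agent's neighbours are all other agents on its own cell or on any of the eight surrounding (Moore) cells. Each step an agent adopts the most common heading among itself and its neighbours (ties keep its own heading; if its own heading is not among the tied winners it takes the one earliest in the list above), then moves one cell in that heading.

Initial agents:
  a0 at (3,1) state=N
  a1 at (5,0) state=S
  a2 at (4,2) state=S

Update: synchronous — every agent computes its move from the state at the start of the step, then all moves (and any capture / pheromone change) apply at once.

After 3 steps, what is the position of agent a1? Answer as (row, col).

(2, 0)

t=1: a0@(2,1):N a1@(0,0):S a2@(5,2):S
t=2: a0@(1,1):N a1@(1,0):S a2@(0,2):S
t=3: a0@(2,1):S a1@(2,0):S a2@(1,2):S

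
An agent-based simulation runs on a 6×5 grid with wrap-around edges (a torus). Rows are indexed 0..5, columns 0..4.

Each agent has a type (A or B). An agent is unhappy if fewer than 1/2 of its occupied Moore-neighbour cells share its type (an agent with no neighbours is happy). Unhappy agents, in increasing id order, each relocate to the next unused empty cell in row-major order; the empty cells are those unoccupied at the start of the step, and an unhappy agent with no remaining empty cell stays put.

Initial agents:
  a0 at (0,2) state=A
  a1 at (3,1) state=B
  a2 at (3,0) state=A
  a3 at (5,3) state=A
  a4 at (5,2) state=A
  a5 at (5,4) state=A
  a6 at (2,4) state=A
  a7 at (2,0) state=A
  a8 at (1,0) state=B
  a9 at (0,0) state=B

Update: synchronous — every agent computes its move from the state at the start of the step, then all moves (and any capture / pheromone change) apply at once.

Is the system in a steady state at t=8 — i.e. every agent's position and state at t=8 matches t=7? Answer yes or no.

t=1: a0@(0,2):A a1@(0,1):B a2@(3,0):A a3@(5,3):A a4@(5,2):A a5@(5,4):A a6@(2,4):A a7@(2,0):A a8@(0,3):B a9@(0,0):B
t=2: a0@(0,2):A a1@(0,4):B a2@(3,0):A a3@(5,3):A a4@(5,2):A a5@(1,0):A a6@(2,4):A a7@(2,0):A a8@(1,1):B a9@(0,0):B
t=3: a0@(0,2):A a1@(0,1):B a2@(3,0):A a3@(5,3):A a4@(5,2):A a5@(0,3):A a6@(2,4):A a7@(2,0):A a8@(1,2):B a9@(0,0):B
t=4: a0@(0,2):A a1@(0,1):B a2@(3,0):A a3@(5,3):A a4@(5,2):A a5@(0,3):A a6@(2,4):A a7@(2,0):A a8@(0,4):B a9@(0,0):B
t=5: a0@(0,2):A a1@(1,0):B a2@(3,0):A a3@(5,3):A a4@(5,2):A a5@(0,3):A a6@(2,4):A a7@(2,0):A a8@(1,1):B a9@(0,0):B
t=6: (unchanged — steady state)

yes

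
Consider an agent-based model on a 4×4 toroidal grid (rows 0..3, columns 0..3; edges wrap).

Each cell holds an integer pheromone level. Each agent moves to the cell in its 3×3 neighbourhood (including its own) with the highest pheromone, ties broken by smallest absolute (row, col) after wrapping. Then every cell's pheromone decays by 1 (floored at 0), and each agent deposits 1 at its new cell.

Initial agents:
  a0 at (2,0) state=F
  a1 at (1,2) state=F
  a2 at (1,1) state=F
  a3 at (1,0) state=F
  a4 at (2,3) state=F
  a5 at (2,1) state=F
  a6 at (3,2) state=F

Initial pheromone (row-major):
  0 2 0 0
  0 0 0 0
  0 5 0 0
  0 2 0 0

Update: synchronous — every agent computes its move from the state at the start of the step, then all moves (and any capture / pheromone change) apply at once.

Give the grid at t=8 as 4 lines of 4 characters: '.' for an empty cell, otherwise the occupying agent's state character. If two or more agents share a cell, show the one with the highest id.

t=1: a0@(2,1) a1@(2,1) a2@(2,1) a3@(2,1) a4@(1,0) a5@(2,1) a6@(2,1) | pheromone: 0 1 0 0 / 1 0 0 0 / 0 10 0 0 / 0 1 0 0
t=2: a0@(2,1) a1@(2,1) a2@(2,1) a3@(2,1) a4@(2,1) a5@(2,1) a6@(2,1) | pheromone: 0 0 0 0 / 0 0 0 0 / 0 16 0 0 / 0 0 0 0
t=3: a0@(2,1) a1@(2,1) a2@(2,1) a3@(2,1) a4@(2,1) a5@(2,1) a6@(2,1) | pheromone: 0 0 0 0 / 0 0 0 0 / 0 22 0 0 / 0 0 0 0
t=4: a0@(2,1) a1@(2,1) a2@(2,1) a3@(2,1) a4@(2,1) a5@(2,1) a6@(2,1) | pheromone: 0 0 0 0 / 0 0 0 0 / 0 28 0 0 / 0 0 0 0
t=5: a0@(2,1) a1@(2,1) a2@(2,1) a3@(2,1) a4@(2,1) a5@(2,1) a6@(2,1) | pheromone: 0 0 0 0 / 0 0 0 0 / 0 34 0 0 / 0 0 0 0
t=6: a0@(2,1) a1@(2,1) a2@(2,1) a3@(2,1) a4@(2,1) a5@(2,1) a6@(2,1) | pheromone: 0 0 0 0 / 0 0 0 0 / 0 40 0 0 / 0 0 0 0
t=7: a0@(2,1) a1@(2,1) a2@(2,1) a3@(2,1) a4@(2,1) a5@(2,1) a6@(2,1) | pheromone: 0 0 0 0 / 0 0 0 0 / 0 46 0 0 / 0 0 0 0
t=8: a0@(2,1) a1@(2,1) a2@(2,1) a3@(2,1) a4@(2,1) a5@(2,1) a6@(2,1) | pheromone: 0 0 0 0 / 0 0 0 0 / 0 52 0 0 / 0 0 0 0

....
....
.F..
....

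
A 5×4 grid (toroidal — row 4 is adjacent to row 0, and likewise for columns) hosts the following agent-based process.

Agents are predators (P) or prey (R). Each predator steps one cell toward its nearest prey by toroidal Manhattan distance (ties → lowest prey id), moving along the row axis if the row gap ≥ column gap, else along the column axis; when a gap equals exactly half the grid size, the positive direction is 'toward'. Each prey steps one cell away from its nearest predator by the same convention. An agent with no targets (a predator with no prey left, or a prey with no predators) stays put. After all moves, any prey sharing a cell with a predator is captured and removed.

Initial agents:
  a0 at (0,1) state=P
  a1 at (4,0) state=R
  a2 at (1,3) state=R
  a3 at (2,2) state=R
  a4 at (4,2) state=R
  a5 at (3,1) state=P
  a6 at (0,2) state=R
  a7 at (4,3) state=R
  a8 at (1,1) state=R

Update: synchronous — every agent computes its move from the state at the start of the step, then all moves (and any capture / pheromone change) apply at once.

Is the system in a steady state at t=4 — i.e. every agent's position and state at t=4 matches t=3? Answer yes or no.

no

t=1: a0@(0,2):P a1@(3,0):R a2@(1,2):R a3@(1,2):R a4@(3,2):R a5@(4,1):P a6@(0,3):R a7@(4,2):R a8@(2,1):R
t=2: a0@(1,2):P a1@(2,0):R a2@(2,2):R a3@(2,2):R a4@(2,2):R a5@(4,2):P a6@(0,0):R a7@(3,2):R a8@(1,1):R
t=3: a0@(2,2):P a1@(2,3):R a5@(3,2):P a6@(0,3):R a8@(1,0):R
t=4: a0@(2,3):P a1@(2,0):R a5@(2,2):P a6@(4,3):R a8@(1,3):R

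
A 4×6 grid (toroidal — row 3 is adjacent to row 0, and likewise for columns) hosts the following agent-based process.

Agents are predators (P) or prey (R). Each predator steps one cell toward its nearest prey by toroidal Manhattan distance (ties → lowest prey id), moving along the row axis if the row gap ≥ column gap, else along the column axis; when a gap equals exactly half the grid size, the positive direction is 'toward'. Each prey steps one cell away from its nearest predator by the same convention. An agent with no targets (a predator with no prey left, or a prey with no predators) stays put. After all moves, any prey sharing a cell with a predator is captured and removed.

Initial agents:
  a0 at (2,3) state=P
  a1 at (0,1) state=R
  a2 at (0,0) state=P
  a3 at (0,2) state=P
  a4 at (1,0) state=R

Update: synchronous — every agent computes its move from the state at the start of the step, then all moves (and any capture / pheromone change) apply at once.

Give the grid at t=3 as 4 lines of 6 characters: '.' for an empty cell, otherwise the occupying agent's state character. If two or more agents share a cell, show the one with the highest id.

.P..P.
.....R
......
......

t=1: a0@(3,3):P a1@(0,2):R a2@(0,1):P a3@(0,1):P a4@(2,0):R
t=2: a0@(0,3):P a2@(0,2):P a3@(0,2):P a4@(1,0):R
t=3: a0@(0,4):P a2@(0,1):P a3@(0,1):P a4@(1,5):R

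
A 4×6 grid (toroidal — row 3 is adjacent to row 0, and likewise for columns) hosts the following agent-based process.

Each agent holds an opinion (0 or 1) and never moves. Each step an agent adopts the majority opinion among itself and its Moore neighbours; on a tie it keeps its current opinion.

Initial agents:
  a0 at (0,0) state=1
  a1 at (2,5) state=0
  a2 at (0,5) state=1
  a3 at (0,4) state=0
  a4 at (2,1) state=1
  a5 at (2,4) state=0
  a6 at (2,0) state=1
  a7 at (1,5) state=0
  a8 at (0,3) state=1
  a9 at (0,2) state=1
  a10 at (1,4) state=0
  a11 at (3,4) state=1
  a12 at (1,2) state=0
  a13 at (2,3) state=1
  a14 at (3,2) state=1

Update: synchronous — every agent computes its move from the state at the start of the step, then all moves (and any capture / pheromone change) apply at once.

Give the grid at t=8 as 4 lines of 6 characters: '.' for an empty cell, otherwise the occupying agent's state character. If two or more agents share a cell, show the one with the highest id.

1.1101
..1.00
11.100
..1.1.

t=1: a0@(0,0):1 a1@(2,5):0 a2@(0,5):1 a3@(0,4):0 a4@(2,1):1 a5@(2,4):0 a6@(2,0):1 a7@(1,5):0 a8@(0,3):1 a9@(0,2):1 a10@(1,4):0 a11@(3,4):1 a12@(1,2):1 a13@(2,3):1 a14@(3,2):1
t=2: (unchanged — steady state)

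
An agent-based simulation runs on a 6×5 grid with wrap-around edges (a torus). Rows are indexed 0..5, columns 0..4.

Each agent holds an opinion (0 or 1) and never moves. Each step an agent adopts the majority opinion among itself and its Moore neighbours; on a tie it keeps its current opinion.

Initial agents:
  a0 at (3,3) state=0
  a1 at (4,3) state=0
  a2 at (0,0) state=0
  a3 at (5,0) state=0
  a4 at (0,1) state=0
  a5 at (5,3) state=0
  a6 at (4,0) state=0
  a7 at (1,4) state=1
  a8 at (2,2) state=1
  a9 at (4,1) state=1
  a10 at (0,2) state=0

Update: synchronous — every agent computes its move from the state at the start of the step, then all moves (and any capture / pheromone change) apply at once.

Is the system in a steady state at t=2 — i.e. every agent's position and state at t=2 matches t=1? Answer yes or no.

t=1: a0@(3,3):0 a1@(4,3):0 a2@(0,0):0 a3@(5,0):0 a4@(0,1):0 a5@(5,3):0 a6@(4,0):0 a7@(1,4):1 a8@(2,2):1 a9@(4,1):0 a10@(0,2):0
t=2: (unchanged — steady state)

yes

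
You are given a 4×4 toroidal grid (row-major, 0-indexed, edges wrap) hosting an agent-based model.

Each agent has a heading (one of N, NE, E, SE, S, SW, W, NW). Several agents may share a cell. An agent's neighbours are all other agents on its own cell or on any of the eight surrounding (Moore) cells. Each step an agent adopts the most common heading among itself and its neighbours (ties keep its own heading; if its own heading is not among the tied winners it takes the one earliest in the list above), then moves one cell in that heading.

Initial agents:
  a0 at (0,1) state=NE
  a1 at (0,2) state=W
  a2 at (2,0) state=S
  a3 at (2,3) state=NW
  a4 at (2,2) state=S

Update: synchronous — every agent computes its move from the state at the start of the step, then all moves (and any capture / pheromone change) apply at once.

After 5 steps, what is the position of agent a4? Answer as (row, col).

(3, 2)

t=1: a0@(3,2):NE a1@(0,1):W a2@(3,0):S a3@(3,3):S a4@(3,2):S
t=2: a0@(0,2):S a1@(1,1):S a2@(0,0):S a3@(0,3):S a4@(0,2):S
t=3: a0@(1,2):S a1@(2,1):S a2@(1,0):S a3@(1,3):S a4@(1,2):S
t=4: a0@(2,2):S a1@(3,1):S a2@(2,0):S a3@(2,3):S a4@(2,2):S
t=5: a0@(3,2):S a1@(0,1):S a2@(3,0):S a3@(3,3):S a4@(3,2):S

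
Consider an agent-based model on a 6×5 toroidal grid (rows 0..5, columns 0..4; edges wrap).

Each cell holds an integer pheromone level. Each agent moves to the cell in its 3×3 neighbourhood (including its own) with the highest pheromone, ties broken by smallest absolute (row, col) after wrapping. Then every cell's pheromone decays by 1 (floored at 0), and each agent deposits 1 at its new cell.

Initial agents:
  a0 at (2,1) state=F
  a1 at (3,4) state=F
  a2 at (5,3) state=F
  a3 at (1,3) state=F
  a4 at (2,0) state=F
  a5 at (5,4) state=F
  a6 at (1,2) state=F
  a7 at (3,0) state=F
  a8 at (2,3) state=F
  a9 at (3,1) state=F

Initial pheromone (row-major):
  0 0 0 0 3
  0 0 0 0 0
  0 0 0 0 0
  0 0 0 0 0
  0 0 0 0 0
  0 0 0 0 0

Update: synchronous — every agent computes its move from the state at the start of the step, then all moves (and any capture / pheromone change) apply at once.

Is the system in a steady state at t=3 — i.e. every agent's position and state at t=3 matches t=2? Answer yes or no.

t=1: a0@(1,0) a1@(2,0) a2@(0,4) a3@(0,4) a4@(1,0) a5@(0,4) a6@(0,1) a7@(2,0) a8@(1,2) a9@(2,0) | pheromone: 0 1 0 0 5 / 2 0 1 0 0 / 3 0 0 0 0 / 0 0 0 0 0 / 0 0 0 0 0 / 0 0 0 0 0
t=2: a0@(0,4) a1@(2,0) a2@(0,4) a3@(0,4) a4@(0,4) a5@(0,4) a6@(1,0) a7@(2,0) a8@(0,1) a9@(2,0) | pheromone: 0 1 0 0 9 / 2 0 0 0 0 / 5 0 0 0 0 / 0 0 0 0 0 / 0 0 0 0 0 / 0 0 0 0 0
t=3: a0@(0,4) a1@(2,0) a2@(0,4) a3@(0,4) a4@(0,4) a5@(0,4) a6@(0,4) a7@(2,0) a8@(1,0) a9@(2,0) | pheromone: 0 0 0 0 14 / 2 0 0 0 0 / 7 0 0 0 0 / 0 0 0 0 0 / 0 0 0 0 0 / 0 0 0 0 0

no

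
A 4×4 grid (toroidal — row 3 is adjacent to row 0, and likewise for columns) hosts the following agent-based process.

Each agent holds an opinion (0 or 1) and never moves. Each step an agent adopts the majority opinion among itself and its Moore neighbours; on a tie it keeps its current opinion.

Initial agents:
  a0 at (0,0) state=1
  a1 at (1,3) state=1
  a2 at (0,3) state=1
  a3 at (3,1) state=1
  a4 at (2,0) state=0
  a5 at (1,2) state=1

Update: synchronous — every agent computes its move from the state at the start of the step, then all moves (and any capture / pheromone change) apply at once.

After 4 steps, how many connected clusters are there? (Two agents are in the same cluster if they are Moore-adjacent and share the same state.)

t=1: a0@(0,0):1 a1@(1,3):1 a2@(0,3):1 a3@(3,1):1 a4@(2,0):1 a5@(1,2):1
t=2: (unchanged — steady state)

1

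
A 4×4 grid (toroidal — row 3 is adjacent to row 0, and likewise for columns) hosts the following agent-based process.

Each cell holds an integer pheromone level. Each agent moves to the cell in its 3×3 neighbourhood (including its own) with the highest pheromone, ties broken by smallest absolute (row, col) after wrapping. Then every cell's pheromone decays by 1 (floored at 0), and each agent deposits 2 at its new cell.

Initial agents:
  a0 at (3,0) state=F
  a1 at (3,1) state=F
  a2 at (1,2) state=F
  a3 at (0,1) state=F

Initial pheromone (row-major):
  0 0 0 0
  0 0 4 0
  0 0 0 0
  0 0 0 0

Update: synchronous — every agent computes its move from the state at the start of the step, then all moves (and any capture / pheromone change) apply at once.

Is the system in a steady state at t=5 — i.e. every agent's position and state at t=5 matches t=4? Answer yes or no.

t=1: a0@(0,0) a1@(0,0) a2@(1,2) a3@(1,2) | pheromone: 4 0 0 0 / 0 0 7 0 / 0 0 0 0 / 0 0 0 0
t=2: a0@(0,0) a1@(0,0) a2@(1,2) a3@(1,2) | pheromone: 7 0 0 0 / 0 0 10 0 / 0 0 0 0 / 0 0 0 0
t=3: a0@(0,0) a1@(0,0) a2@(1,2) a3@(1,2) | pheromone: 10 0 0 0 / 0 0 13 0 / 0 0 0 0 / 0 0 0 0
t=4: a0@(0,0) a1@(0,0) a2@(1,2) a3@(1,2) | pheromone: 13 0 0 0 / 0 0 16 0 / 0 0 0 0 / 0 0 0 0
t=5: a0@(0,0) a1@(0,0) a2@(1,2) a3@(1,2) | pheromone: 16 0 0 0 / 0 0 19 0 / 0 0 0 0 / 0 0 0 0

yes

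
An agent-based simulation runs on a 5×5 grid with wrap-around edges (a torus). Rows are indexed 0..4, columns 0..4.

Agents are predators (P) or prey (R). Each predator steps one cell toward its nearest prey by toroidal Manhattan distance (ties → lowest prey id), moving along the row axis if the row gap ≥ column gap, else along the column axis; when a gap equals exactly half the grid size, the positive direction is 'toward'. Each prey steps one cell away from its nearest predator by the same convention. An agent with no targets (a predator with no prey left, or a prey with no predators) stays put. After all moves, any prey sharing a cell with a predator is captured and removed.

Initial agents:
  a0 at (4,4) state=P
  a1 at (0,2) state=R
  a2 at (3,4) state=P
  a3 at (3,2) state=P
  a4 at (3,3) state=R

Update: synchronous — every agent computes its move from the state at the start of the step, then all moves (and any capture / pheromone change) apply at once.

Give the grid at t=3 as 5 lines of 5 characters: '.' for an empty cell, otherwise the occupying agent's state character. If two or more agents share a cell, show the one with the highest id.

.....
..R..
.....
RPP..
.....

t=1: a0@(3,4):P a1@(1,2):R a2@(3,3):P a3@(3,3):P a4@(3,2):R
t=2: a0@(3,3):P a1@(0,2):R a2@(3,2):P a3@(3,2):P a4@(3,1):R
t=3: a0@(3,2):P a1@(1,2):R a2@(3,1):P a3@(3,1):P a4@(3,0):R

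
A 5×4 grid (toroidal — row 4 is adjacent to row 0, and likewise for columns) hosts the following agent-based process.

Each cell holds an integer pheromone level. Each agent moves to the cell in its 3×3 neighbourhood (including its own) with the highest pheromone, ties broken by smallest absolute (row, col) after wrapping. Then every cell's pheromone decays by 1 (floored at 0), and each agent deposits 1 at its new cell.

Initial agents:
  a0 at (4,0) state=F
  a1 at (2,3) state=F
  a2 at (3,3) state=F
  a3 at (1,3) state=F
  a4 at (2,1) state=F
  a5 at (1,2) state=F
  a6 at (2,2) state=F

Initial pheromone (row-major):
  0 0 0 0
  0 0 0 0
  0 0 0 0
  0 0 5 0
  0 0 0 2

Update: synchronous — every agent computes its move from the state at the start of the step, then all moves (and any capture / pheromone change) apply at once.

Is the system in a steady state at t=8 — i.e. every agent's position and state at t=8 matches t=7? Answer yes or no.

t=1: a0@(4,3) a1@(3,2) a2@(3,2) a3@(0,0) a4@(3,2) a5@(0,1) a6@(3,2) | pheromone: 1 1 0 0 / 0 0 0 0 / 0 0 0 0 / 0 0 8 0 / 0 0 0 2
t=2: a0@(3,2) a1@(3,2) a2@(3,2) a3@(4,3) a4@(3,2) a5@(0,0) a6@(3,2) | pheromone: 1 0 0 0 / 0 0 0 0 / 0 0 0 0 / 0 0 12 0 / 0 0 0 2
t=3: a0@(3,2) a1@(3,2) a2@(3,2) a3@(3,2) a4@(3,2) a5@(4,3) a6@(3,2) | pheromone: 0 0 0 0 / 0 0 0 0 / 0 0 0 0 / 0 0 17 0 / 0 0 0 2
t=4: a0@(3,2) a1@(3,2) a2@(3,2) a3@(3,2) a4@(3,2) a5@(3,2) a6@(3,2) | pheromone: 0 0 0 0 / 0 0 0 0 / 0 0 0 0 / 0 0 23 0 / 0 0 0 1
t=5: a0@(3,2) a1@(3,2) a2@(3,2) a3@(3,2) a4@(3,2) a5@(3,2) a6@(3,2) | pheromone: 0 0 0 0 / 0 0 0 0 / 0 0 0 0 / 0 0 29 0 / 0 0 0 0
t=6: a0@(3,2) a1@(3,2) a2@(3,2) a3@(3,2) a4@(3,2) a5@(3,2) a6@(3,2) | pheromone: 0 0 0 0 / 0 0 0 0 / 0 0 0 0 / 0 0 35 0 / 0 0 0 0
t=7: a0@(3,2) a1@(3,2) a2@(3,2) a3@(3,2) a4@(3,2) a5@(3,2) a6@(3,2) | pheromone: 0 0 0 0 / 0 0 0 0 / 0 0 0 0 / 0 0 41 0 / 0 0 0 0
t=8: a0@(3,2) a1@(3,2) a2@(3,2) a3@(3,2) a4@(3,2) a5@(3,2) a6@(3,2) | pheromone: 0 0 0 0 / 0 0 0 0 / 0 0 0 0 / 0 0 47 0 / 0 0 0 0

yes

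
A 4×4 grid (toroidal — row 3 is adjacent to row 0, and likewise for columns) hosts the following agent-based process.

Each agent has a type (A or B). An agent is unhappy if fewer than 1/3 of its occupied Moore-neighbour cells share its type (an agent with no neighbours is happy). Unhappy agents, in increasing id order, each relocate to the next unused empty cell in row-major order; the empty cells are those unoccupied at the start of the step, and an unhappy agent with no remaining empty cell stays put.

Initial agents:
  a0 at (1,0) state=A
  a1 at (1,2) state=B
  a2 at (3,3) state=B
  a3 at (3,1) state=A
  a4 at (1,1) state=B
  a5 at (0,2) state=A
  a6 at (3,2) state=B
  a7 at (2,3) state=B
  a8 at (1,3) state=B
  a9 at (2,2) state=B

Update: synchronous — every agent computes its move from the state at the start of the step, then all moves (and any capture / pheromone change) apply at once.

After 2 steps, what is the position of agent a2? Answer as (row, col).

(3, 3)

t=1: a0@(0,0):A a1@(1,2):B a2@(3,3):B a3@(3,1):A a4@(1,1):B a5@(0,1):A a6@(3,2):B a7@(2,3):B a8@(1,3):B a9@(2,2):B
t=2: (unchanged — steady state)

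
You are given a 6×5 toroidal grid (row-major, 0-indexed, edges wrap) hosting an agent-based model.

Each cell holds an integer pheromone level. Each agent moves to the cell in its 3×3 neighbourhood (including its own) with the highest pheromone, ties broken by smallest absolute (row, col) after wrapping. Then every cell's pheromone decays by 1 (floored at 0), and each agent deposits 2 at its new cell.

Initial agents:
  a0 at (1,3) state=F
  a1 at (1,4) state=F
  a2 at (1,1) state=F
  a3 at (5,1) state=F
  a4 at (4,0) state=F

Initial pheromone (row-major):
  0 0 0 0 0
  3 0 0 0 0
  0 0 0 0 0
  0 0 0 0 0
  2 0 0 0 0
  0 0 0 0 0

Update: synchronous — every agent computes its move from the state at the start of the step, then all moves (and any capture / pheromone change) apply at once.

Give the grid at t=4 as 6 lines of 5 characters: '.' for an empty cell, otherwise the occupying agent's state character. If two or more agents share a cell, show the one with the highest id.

t=1: a0@(0,2) a1@(1,0) a2@(1,0) a3@(4,0) a4@(4,0) | pheromone: 0 0 2 0 0 / 6 0 0 0 0 / 0 0 0 0 0 / 0 0 0 0 0 / 5 0 0 0 0 / 0 0 0 0 0
t=2: a0@(0,2) a1@(1,0) a2@(1,0) a3@(4,0) a4@(4,0) | pheromone: 0 0 3 0 0 / 9 0 0 0 0 / 0 0 0 0 0 / 0 0 0 0 0 / 8 0 0 0 0 / 0 0 0 0 0
t=3: a0@(0,2) a1@(1,0) a2@(1,0) a3@(4,0) a4@(4,0) | pheromone: 0 0 4 0 0 / 12 0 0 0 0 / 0 0 0 0 0 / 0 0 0 0 0 / 11 0 0 0 0 / 0 0 0 0 0
t=4: a0@(0,2) a1@(1,0) a2@(1,0) a3@(4,0) a4@(4,0) | pheromone: 0 0 5 0 0 / 15 0 0 0 0 / 0 0 0 0 0 / 0 0 0 0 0 / 14 0 0 0 0 / 0 0 0 0 0

..F..
F....
.....
.....
F....
.....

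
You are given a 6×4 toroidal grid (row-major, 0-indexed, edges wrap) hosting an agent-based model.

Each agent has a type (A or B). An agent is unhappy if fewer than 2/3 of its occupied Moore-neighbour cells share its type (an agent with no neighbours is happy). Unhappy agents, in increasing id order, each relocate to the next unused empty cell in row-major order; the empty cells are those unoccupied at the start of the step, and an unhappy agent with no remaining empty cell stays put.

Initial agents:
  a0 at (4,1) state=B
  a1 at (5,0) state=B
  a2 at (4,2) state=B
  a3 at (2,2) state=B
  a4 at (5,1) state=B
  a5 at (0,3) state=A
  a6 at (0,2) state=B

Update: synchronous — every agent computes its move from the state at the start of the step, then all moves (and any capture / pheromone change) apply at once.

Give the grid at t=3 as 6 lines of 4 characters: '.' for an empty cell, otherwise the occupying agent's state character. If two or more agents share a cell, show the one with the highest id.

AB..
....
..B.
....
.BB.
BB..

t=1: a0@(4,1):B a1@(5,0):B a2@(4,2):B a3@(2,2):B a4@(5,1):B a5@(0,0):A a6@(0,1):B
t=2: a0@(4,1):B a1@(5,0):B a2@(4,2):B a3@(2,2):B a4@(5,1):B a5@(0,2):A a6@(0,1):B
t=3: a0@(4,1):B a1@(5,0):B a2@(4,2):B a3@(2,2):B a4@(5,1):B a5@(0,0):A a6@(0,1):B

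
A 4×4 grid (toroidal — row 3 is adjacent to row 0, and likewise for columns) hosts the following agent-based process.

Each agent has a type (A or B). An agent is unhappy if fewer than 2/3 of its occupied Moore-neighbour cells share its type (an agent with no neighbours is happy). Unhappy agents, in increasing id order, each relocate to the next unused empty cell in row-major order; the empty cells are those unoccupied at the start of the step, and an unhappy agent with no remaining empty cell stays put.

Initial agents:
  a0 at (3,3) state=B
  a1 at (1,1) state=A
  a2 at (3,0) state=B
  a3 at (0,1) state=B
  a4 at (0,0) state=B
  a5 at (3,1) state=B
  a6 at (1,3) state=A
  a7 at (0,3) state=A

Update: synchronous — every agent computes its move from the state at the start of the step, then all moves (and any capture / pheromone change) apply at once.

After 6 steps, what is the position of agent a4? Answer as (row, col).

t=1: a0@(3,3):B a1@(0,2):A a2@(3,0):B a3@(0,1):B a4@(1,0):B a5@(3,1):B a6@(1,2):A a7@(2,0):A
t=2: a0@(0,0):B a1@(0,3):A a2@(3,0):B a3@(1,1):B a4@(1,3):B a5@(2,1):B a6@(2,2):A a7@(2,3):A
t=3: a0@(0,0):B a1@(0,1):A a2@(0,2):B a3@(1,1):B a4@(1,0):B a5@(2,1):B a6@(1,2):A a7@(2,0):A
t=4: a0@(0,0):B a1@(0,3):A a2@(1,3):B a3@(2,2):B a4@(2,3):B a5@(3,0):B a6@(3,1):A a7@(3,2):A
t=5: a0@(0,1):B a1@(0,2):A a2@(1,3):B a3@(1,0):B a4@(2,3):B a5@(1,1):B a6@(1,2):A a7@(2,0):A
t=6: a0@(0,0):B a1@(0,3):A a2@(2,1):B a3@(1,0):B a4@(2,2):B a5@(3,0):B a6@(3,1):A a7@(3,2):A

(2, 2)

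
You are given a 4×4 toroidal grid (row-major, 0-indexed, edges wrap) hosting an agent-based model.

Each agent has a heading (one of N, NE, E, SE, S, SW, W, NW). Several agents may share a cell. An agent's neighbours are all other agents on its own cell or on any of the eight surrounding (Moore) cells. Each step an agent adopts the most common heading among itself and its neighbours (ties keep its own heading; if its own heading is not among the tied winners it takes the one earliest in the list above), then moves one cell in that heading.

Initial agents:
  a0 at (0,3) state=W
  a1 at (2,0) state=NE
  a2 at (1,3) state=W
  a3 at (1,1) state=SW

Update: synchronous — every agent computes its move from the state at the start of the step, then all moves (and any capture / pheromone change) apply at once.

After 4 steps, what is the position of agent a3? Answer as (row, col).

t=1: a0@(0,2):W a1@(1,1):NE a2@(1,2):W a3@(2,0):SW
t=2: a0@(0,1):W a1@(1,0):W a2@(1,1):W a3@(3,3):SW
t=3: a0@(0,0):W a1@(1,3):W a2@(1,0):W a3@(0,2):SW
t=4: a0@(0,3):W a1@(1,2):W a2@(1,3):W a3@(1,1):SW

(1, 1)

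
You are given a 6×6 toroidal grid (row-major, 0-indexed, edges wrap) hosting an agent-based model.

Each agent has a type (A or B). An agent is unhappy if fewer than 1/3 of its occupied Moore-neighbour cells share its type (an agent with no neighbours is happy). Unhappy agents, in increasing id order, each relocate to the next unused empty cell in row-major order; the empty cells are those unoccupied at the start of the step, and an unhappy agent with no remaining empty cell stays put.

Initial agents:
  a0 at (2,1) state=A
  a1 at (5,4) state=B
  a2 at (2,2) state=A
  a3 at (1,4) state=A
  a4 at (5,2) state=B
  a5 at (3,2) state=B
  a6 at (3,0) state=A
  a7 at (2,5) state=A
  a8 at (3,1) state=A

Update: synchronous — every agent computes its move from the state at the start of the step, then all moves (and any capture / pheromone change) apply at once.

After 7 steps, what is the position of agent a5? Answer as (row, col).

t=1: a0@(2,1):A a1@(5,4):B a2@(2,2):A a3@(1,4):A a4@(5,2):B a5@(0,0):B a6@(3,0):A a7@(2,5):A a8@(3,1):A
t=2: (unchanged — steady state)

(0, 0)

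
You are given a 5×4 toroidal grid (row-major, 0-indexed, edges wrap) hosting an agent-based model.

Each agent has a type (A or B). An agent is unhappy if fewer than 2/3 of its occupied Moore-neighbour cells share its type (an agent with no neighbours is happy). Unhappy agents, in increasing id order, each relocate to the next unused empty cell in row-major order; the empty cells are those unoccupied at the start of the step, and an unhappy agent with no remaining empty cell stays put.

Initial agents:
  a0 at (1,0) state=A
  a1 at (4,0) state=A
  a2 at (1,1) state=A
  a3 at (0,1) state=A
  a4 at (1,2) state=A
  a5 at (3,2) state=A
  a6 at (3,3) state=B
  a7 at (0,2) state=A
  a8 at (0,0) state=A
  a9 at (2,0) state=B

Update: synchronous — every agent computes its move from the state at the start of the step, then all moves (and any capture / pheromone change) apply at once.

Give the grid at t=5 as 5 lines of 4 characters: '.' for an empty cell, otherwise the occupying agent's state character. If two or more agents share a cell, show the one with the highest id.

t=1: a0@(1,0):A a1@(4,0):A a2@(1,1):A a3@(0,1):A a4@(1,2):A a5@(0,3):A a6@(1,3):B a7@(0,2):A a8@(0,0):A a9@(2,1):B
t=2: a0@(1,0):A a1@(4,0):A a2@(1,1):A a3@(0,1):A a4@(1,2):A a5@(0,3):A a6@(2,0):B a7@(0,2):A a8@(0,0):A a9@(2,2):B
t=3: a0@(1,0):A a1@(4,0):A a2@(1,1):A a3@(0,1):A a4@(1,2):A a5@(0,3):A a6@(1,3):B a7@(0,2):A a8@(0,0):A a9@(2,1):B
t=4: a0@(1,0):A a1@(4,0):A a2@(1,1):A a3@(0,1):A a4@(1,2):A a5@(0,3):A a6@(2,0):B a7@(0,2):A a8@(0,0):A a9@(2,2):B
t=5: a0@(1,0):A a1@(4,0):A a2@(1,1):A a3@(0,1):A a4@(1,2):A a5@(0,3):A a6@(1,3):B a7@(0,2):A a8@(0,0):A a9@(2,1):B

AAAA
AAAB
.B..
....
A...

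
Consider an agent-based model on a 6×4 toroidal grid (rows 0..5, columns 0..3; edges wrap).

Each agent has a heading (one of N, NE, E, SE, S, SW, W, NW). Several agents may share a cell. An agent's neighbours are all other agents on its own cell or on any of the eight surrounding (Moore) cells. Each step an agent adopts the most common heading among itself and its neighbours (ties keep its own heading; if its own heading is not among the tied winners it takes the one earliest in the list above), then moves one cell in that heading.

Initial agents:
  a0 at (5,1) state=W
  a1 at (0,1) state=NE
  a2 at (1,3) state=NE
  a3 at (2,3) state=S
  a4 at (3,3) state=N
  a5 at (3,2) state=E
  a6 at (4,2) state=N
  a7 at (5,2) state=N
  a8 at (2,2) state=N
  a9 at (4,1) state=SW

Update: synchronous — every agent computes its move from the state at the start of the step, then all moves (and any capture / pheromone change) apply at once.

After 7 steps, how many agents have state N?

10

t=1: a0@(4,1):N a1@(5,2):NE a2@(0,0):NE a3@(1,3):N a4@(2,3):N a5@(2,2):N a6@(3,2):N a7@(4,2):N a8@(1,2):N a9@(3,1):N
t=2: a0@(3,1):N a1@(4,2):N a2@(5,1):NE a3@(0,3):N a4@(1,3):N a5@(1,2):N a6@(2,2):N a7@(3,2):N a8@(0,2):N a9@(2,1):N
t=3: a0@(2,1):N a1@(3,2):N a2@(4,1):N a3@(5,3):N a4@(0,3):N a5@(0,2):N a6@(1,2):N a7@(2,2):N a8@(5,2):N a9@(1,1):N
t=4: a0@(1,1):N a1@(2,2):N a2@(3,1):N a3@(4,3):N a4@(5,3):N a5@(5,2):N a6@(0,2):N a7@(1,2):N a8@(4,2):N a9@(0,1):N
t=5: a0@(0,1):N a1@(1,2):N a2@(2,1):N a3@(3,3):N a4@(4,3):N a5@(4,2):N a6@(5,2):N a7@(0,2):N a8@(3,2):N a9@(5,1):N
t=6: a0@(5,1):N a1@(0,2):N a2@(1,1):N a3@(2,3):N a4@(3,3):N a5@(3,2):N a6@(4,2):N a7@(5,2):N a8@(2,2):N a9@(4,1):N
t=7: a0@(4,1):N a1@(5,2):N a2@(0,1):N a3@(1,3):N a4@(2,3):N a5@(2,2):N a6@(3,2):N a7@(4,2):N a8@(1,2):N a9@(3,1):N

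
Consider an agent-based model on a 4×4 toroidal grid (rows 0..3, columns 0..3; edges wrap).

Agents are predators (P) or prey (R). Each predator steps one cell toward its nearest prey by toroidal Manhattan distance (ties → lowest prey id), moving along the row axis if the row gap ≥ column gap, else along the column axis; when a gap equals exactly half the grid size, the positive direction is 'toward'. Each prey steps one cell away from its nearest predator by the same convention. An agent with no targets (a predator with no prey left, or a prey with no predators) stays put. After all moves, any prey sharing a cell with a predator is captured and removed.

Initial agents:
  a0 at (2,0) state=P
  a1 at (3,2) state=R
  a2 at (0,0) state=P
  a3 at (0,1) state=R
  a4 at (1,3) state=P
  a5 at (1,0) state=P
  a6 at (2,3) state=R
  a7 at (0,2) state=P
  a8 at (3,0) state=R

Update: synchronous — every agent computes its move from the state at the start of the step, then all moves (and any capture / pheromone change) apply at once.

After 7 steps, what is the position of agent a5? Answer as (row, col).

t=1: a0@(2,3):P a1@(2,2):R a2@(0,1):P a3@(0,2):R a4@(2,3):P a5@(0,0):P a6@(2,2):R a7@(3,2):P
t=2: a0@(2,2):P a1@(2,1):R a2@(0,2):P a3@(0,3):R a4@(2,2):P a5@(0,1):P a6@(2,1):R a7@(2,2):P
t=3: a0@(2,1):P a1@(2,0):R a2@(0,3):P a3@(0,0):R a4@(2,1):P a5@(1,1):P a6@(2,0):R a7@(2,1):P
t=4: a0@(2,0):P a1@(2,3):R a2@(0,0):P a3@(0,1):R a4@(2,0):P a5@(2,1):P a6@(2,3):R a7@(2,0):P
t=5: a0@(2,3):P a2@(0,1):P a3@(0,2):R a4@(2,3):P a5@(2,2):P a7@(2,3):P
t=6: a0@(3,3):P a2@(0,2):P a3@(0,3):R a4@(3,3):P a5@(3,2):P a7@(3,3):P
t=7: a0@(0,3):P a2@(0,3):P a3@(1,3):R a4@(0,3):P a5@(0,2):P a7@(0,3):P

(0, 2)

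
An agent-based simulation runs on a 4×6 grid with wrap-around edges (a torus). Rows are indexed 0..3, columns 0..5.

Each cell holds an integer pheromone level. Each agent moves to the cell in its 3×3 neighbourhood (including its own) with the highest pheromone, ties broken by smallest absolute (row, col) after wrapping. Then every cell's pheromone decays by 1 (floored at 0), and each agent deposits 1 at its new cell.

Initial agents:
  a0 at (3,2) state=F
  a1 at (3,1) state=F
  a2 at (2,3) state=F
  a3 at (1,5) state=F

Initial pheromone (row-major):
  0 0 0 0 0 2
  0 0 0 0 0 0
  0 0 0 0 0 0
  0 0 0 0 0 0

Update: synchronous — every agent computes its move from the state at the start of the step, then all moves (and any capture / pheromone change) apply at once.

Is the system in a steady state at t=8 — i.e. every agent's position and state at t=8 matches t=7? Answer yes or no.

t=1: a0@(0,1) a1@(0,0) a2@(1,2) a3@(0,5) | pheromone: 1 1 0 0 0 2 / 0 0 1 0 0 0 / 0 0 0 0 0 0 / 0 0 0 0 0 0
t=2: a0@(0,0) a1@(0,5) a2@(0,1) a3@(0,5) | pheromone: 1 1 0 0 0 3 / 0 0 0 0 0 0 / 0 0 0 0 0 0 / 0 0 0 0 0 0
t=3: a0@(0,5) a1@(0,5) a2@(0,0) a3@(0,5) | pheromone: 1 0 0 0 0 5 / 0 0 0 0 0 0 / 0 0 0 0 0 0 / 0 0 0 0 0 0
t=4: a0@(0,5) a1@(0,5) a2@(0,5) a3@(0,5) | pheromone: 0 0 0 0 0 8 / 0 0 0 0 0 0 / 0 0 0 0 0 0 / 0 0 0 0 0 0
t=5: a0@(0,5) a1@(0,5) a2@(0,5) a3@(0,5) | pheromone: 0 0 0 0 0 11 / 0 0 0 0 0 0 / 0 0 0 0 0 0 / 0 0 0 0 0 0
t=6: a0@(0,5) a1@(0,5) a2@(0,5) a3@(0,5) | pheromone: 0 0 0 0 0 14 / 0 0 0 0 0 0 / 0 0 0 0 0 0 / 0 0 0 0 0 0
t=7: a0@(0,5) a1@(0,5) a2@(0,5) a3@(0,5) | pheromone: 0 0 0 0 0 17 / 0 0 0 0 0 0 / 0 0 0 0 0 0 / 0 0 0 0 0 0
t=8: a0@(0,5) a1@(0,5) a2@(0,5) a3@(0,5) | pheromone: 0 0 0 0 0 20 / 0 0 0 0 0 0 / 0 0 0 0 0 0 / 0 0 0 0 0 0

yes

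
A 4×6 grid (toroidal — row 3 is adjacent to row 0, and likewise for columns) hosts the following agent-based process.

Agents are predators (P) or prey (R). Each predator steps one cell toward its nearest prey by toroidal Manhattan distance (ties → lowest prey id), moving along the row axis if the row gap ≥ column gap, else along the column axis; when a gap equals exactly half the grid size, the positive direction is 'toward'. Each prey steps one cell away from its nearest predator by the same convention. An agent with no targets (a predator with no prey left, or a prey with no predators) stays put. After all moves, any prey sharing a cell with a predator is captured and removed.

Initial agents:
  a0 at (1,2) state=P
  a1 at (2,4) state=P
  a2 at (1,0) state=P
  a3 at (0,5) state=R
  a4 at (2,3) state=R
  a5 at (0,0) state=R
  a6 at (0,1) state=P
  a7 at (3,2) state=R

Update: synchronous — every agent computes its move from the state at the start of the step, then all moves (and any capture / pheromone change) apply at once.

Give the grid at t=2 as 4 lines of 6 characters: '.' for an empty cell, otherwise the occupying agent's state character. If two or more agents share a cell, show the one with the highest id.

......
......
RP..PR
P.....

t=1: a0@(2,2):P a1@(2,3):P a2@(0,0):P a3@(3,5):R a5@(3,0):R a6@(0,0):P
t=2: a0@(2,1):P a1@(2,4):P a2@(3,0):P a3@(2,5):R a5@(2,0):R a6@(3,0):P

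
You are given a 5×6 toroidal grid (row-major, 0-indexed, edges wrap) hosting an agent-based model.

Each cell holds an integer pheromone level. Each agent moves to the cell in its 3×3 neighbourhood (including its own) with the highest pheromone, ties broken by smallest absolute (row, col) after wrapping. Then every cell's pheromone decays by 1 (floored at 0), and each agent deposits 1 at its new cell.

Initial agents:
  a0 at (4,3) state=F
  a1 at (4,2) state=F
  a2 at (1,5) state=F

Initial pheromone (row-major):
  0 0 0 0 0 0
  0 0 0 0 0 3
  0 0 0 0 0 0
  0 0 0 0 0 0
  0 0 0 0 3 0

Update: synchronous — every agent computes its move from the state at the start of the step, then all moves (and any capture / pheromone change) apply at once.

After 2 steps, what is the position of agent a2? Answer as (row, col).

(1, 5)

t=1: a0@(4,4) a1@(0,1) a2@(1,5) | pheromone: 0 1 0 0 0 0 / 0 0 0 0 0 3 / 0 0 0 0 0 0 / 0 0 0 0 0 0 / 0 0 0 0 3 0
t=2: (unchanged — steady state)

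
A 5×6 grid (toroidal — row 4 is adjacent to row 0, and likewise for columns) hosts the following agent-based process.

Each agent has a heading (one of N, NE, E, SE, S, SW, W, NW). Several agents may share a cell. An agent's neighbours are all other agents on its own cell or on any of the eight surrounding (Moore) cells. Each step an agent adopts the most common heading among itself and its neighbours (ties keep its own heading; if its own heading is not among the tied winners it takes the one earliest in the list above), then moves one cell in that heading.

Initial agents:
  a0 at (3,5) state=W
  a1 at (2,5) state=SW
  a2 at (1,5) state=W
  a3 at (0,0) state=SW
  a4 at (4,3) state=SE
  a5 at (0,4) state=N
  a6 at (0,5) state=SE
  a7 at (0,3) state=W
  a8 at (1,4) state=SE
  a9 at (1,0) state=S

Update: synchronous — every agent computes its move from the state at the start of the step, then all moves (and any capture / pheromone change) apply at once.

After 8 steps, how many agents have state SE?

t=1: a0@(3,4):W a1@(2,4):W a2@(2,0):SE a3@(1,5):SW a4@(0,4):SE a5@(1,5):SE a6@(1,0):SE a7@(1,4):SE a8@(2,5):SE a9@(2,5):SW
t=2: a0@(3,3):W a1@(3,5):SE a2@(3,1):SE a3@(2,0):SE a4@(1,5):SE a5@(2,0):SE a6@(2,1):SE a7@(2,5):SE a8@(3,0):SE a9@(3,0):SE
t=3: a0@(3,2):W a1@(4,0):SE a2@(4,2):SE a3@(3,1):SE a4@(2,0):SE a5@(3,1):SE a6@(3,2):SE a7@(3,0):SE a8@(4,1):SE a9@(4,1):SE
t=4: a0@(4,3):SE a1@(0,1):SE a2@(0,3):SE a3@(4,2):SE a4@(3,1):SE a5@(4,2):SE a6@(4,3):SE a7@(4,1):SE a8@(0,2):SE a9@(0,2):SE
t=5: a0@(0,4):SE a1@(1,2):SE a2@(1,4):SE a3@(0,3):SE a4@(4,2):SE a5@(0,3):SE a6@(0,4):SE a7@(0,2):SE a8@(1,3):SE a9@(1,3):SE
t=6: a0@(1,5):SE a1@(2,3):SE a2@(2,5):SE a3@(1,4):SE a4@(0,3):SE a5@(1,4):SE a6@(1,5):SE a7@(1,3):SE a8@(2,4):SE a9@(2,4):SE
t=7: a0@(2,0):SE a1@(3,4):SE a2@(3,0):SE a3@(2,5):SE a4@(1,4):SE a5@(2,5):SE a6@(2,0):SE a7@(2,4):SE a8@(3,5):SE a9@(3,5):SE
t=8: a0@(3,1):SE a1@(4,5):SE a2@(4,1):SE a3@(3,0):SE a4@(2,5):SE a5@(3,0):SE a6@(3,1):SE a7@(3,5):SE a8@(4,0):SE a9@(4,0):SE

10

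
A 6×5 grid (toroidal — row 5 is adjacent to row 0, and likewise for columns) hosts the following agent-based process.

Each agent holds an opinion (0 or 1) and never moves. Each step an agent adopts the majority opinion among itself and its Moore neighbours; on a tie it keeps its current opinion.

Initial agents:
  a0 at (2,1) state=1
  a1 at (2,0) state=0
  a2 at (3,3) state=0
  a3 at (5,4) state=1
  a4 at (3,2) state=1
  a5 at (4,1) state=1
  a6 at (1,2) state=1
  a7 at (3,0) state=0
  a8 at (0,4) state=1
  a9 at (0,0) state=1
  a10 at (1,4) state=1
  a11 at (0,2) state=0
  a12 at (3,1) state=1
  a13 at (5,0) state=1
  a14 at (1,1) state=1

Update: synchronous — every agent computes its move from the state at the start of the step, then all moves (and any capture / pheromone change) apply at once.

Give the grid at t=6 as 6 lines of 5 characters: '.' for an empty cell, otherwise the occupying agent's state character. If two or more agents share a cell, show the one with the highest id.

t=1: a0@(2,1):1 a1@(2,0):1 a2@(3,3):0 a3@(5,4):1 a4@(3,2):1 a5@(4,1):1 a6@(1,2):1 a7@(3,0):1 a8@(0,4):1 a9@(0,0):1 a10@(1,4):1 a11@(0,2):1 a12@(3,1):1 a13@(5,0):1 a14@(1,1):1
t=2: (unchanged — steady state)

1.1.1
.11.1
11...
1110.
.1...
1...1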